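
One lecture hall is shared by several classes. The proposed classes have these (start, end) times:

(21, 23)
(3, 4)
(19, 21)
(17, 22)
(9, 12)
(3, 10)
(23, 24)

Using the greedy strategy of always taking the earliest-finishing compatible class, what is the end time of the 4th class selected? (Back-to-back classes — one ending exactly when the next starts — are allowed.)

23

Order by finish time; keep every interval that doesn't clash with the previous kept one.
Sorted by end: (3,4)  (3,10)  (9,12)  (19,21)  (17,22)  (21,23)  (23,24)
take (3,4); take (9,12); take (19,21); skip (17,22); take (21,23); take (23,24).
Selected: (3,4) (9,12) (19,21) (21,23) (23,24)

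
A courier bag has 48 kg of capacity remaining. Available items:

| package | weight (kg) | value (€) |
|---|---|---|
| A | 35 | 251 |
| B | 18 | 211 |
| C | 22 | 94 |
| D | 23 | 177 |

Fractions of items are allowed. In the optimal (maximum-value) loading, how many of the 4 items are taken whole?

Greedy by value/weight ratio, highest first.
Ratios (sorted): B 11.72, D 7.70, A 7.17, C 4.27
take B (18 @ 211); take D (23 @ 177); take 7/35 of A → 50.20. Capacity used 48/48.
2 item(s) taken whole; one partial (take 7/35 of A).

2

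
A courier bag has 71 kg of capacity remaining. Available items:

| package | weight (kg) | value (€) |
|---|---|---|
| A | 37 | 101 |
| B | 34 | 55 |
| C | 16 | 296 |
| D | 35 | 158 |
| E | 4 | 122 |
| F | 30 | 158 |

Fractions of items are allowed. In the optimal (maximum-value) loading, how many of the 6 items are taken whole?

3

Order: E (122/4=30.50) > C (296/16=18.50) > F (158/30=5.27) > D (158/35=4.51) > A (101/37=2.73) > B (55/34=1.62)
Fill: take E (4 @ 122) → take C (16 @ 296) → take F (30 @ 158) → take 21/35 of D → 94.80; 71/71 used.
3 item(s) taken whole; one partial (take 21/35 of D).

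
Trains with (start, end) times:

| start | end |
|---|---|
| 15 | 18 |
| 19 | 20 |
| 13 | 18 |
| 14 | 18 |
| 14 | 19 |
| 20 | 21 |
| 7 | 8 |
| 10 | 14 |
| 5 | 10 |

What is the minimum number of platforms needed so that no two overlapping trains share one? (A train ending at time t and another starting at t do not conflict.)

4

Count concurrent intervals with a sweep; the peak is the room count.
starts: [5, 7, 10, 13, 14, 14, 15, 19, 20]
ends:   [8, 10, 14, 18, 18, 18, 19, 20, 21]
s5→1 s7→2 e8→1 e10→0 s10→1 s13→2 e14→1 s14→2 s14→3 s15→4  — peak 4.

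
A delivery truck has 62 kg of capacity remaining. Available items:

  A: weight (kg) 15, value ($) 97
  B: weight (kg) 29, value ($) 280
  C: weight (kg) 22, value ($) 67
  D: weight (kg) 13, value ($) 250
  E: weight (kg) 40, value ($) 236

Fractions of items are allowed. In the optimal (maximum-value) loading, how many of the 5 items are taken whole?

Greedy by value/weight ratio, highest first.
Order: D (250/13=19.23) > B (280/29=9.66) > A (97/15=6.47) > E (236/40=5.90) > C (67/22=3.05)
Fill: take D (13 @ 250) → take B (29 @ 280) → take A (15 @ 97) → take 5/40 of E → 29.50; 62/62 used.
3 item(s) taken whole; one partial (take 5/40 of E).

3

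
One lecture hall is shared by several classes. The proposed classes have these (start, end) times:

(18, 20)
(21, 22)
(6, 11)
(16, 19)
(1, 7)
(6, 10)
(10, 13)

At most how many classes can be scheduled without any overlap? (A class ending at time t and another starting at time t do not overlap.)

4

Order by finish time; keep every interval that doesn't clash with the previous kept one.
Sorted by end: (1,7)  (6,10)  (6,11)  (10,13)  (16,19)  (18,20)  (21,22)
take (1,7); skip (6,10); skip (6,11); take (10,13); take (16,19); take (21,22).
Selected 4 classes.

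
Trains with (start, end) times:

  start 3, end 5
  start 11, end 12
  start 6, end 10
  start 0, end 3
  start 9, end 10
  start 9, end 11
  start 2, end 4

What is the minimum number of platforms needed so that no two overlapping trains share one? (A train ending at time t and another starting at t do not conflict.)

3

The answer is the maximum number of intervals overlapping at any instant.
Events (time:±→running): 0:+→1 2:+→2 3:-→1 3:+→2 4:-→1 5:-→0 6:+→1 9:+→2 9:+→3 … peak 3.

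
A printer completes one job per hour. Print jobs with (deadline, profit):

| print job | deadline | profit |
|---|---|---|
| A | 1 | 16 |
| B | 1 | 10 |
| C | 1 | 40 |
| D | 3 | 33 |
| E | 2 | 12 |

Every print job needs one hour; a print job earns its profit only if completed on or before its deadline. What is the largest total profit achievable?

85

Profit order: C=40 D=33 A=16 E=12 B=10
Assign: C→slot 1, D→slot 3, A skipped, E→slot 2, B skipped.
Slots: [1:C] [2:E] [3:D]
Profit = 40 + 12 + 33 = 85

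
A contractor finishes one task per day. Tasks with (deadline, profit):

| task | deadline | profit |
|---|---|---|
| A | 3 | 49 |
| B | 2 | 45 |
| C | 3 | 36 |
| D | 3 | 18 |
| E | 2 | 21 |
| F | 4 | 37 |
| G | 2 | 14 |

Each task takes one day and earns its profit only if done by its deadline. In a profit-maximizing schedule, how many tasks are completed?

Take jobs in profit order; each goes to the latest open slot no later than its deadline.
Profit order: A=49 B=45 F=37 C=36 E=21 D=18 G=14
Assign: A→slot 3, B→slot 2, F→slot 4, C→slot 1, E skipped, D skipped, G skipped.
Slots: [1:C] [2:B] [3:A] [4:F]
4 of 7 scheduled.

4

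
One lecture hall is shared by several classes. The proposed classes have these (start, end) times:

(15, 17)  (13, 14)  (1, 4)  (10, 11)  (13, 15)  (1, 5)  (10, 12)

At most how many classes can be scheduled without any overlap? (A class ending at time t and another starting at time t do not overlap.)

4

Greedy by earliest finish: after sorting by end time, pick each interval compatible with the last pick.
Sorted by end: (1,4)  (1,5)  (10,11)  (10,12)  (13,14)  (13,15)  (15,17)
take (1,4); take (10,11); skip (10,12); take (13,14); take (15,17).
Selected 4 classes.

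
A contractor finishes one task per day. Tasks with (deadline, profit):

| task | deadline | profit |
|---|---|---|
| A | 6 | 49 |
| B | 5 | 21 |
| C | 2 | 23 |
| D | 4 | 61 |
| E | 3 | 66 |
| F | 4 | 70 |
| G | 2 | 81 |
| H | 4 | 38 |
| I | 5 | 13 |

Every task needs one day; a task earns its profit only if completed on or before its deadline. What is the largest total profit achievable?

Profit order: G=81 F=70 E=66 D=61 A=49 H=38 C=23 B=21 I=13
Assign: G→slot 2, F→slot 4, E→slot 3, D→slot 1, A→slot 6, H skipped, C skipped, B→slot 5, I skipped.
Slots: [1:D] [2:G] [3:E] [4:F] [5:B] [6:A]
Profit = 61 + 81 + 66 + 70 + 21 + 49 = 348

348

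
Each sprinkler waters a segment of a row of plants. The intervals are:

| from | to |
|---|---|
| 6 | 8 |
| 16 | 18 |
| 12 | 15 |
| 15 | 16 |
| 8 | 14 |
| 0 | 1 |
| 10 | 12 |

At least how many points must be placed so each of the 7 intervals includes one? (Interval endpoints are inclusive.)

4

Process intervals by earliest right end; each time one isn't hit yet, stab at its right endpoint.
By right end: [0,1]  [6,8]  [10,12]  [8,14]  [12,15]  [15,16]  [16,18]
[0,1] uncovered → point at 1; [6,8] uncovered → point at 8; [10,12] uncovered → point at 12; [15,16] uncovered → point at 16.
Points: 1, 8, 12, 16 (4 total).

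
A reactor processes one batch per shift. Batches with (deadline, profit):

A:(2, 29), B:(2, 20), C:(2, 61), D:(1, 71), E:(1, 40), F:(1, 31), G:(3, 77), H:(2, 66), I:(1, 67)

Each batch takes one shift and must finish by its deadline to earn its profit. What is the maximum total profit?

214

Take jobs in profit order; each goes to the latest open slot no later than its deadline.
Profit order: G=77 D=71 I=67 H=66 C=61 E=40 F=31 A=29 B=20
Assign: G→slot 3, D→slot 1, I skipped, H→slot 2, C skipped, E skipped, F skipped, A skipped, B skipped.
Slots: [1:D] [2:H] [3:G]
Profit = 71 + 66 + 77 = 214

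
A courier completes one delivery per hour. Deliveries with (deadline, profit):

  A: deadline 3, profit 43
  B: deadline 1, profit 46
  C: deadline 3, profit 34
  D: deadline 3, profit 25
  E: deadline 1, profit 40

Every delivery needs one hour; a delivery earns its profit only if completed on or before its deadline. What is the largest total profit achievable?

123

Take jobs in profit order; each goes to the latest open slot no later than its deadline.
Profit order: B=46 A=43 E=40 C=34 D=25
Assign: B→slot 1, A→slot 3, E skipped, C→slot 2, D skipped.
Slots: [1:B] [2:C] [3:A]
Profit = 46 + 34 + 43 = 123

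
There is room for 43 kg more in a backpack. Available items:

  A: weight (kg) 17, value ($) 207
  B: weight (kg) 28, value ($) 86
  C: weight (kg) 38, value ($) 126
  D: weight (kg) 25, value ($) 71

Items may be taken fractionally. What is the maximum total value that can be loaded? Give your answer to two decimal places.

Greedy by value/weight ratio, highest first.
Order: A (207/17=12.18) > C (126/38=3.32) > B (86/28=3.07) > D (71/25=2.84)
Fill: take A (17 @ 207) → take 26/38 of C → 86.21; 43/43 used.
Total value = 293.21

293.21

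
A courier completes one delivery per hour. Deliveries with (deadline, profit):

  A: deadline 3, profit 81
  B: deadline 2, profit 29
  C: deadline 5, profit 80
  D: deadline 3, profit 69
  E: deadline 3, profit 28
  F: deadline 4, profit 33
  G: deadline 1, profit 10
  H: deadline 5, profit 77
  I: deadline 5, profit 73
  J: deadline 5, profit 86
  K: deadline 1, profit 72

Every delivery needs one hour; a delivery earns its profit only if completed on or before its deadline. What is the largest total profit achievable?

Sort by profit descending; place each in the latest free slot ≤ its deadline.
By profit: J(d5,86), A(d3,81), C(d5,80), H(d5,77), I(d5,73), K(d1,72), D(d3,69), F(d4,33), B(d2,29), E(d3,28), G(d1,10)
J→slot 5; A→slot 3; C→slot 4; H→slot 2; I→slot 1; K skipped; D skipped; F skipped; B skipped; E skipped; G skipped.
Profit = 73 + 77 + 81 + 80 + 86 = 397

397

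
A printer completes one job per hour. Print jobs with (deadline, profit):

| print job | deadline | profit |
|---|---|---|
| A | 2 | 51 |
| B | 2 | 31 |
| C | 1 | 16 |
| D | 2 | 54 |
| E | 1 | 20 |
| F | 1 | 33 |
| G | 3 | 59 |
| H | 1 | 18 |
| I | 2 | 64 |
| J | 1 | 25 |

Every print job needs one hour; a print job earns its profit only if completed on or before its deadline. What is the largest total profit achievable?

By profit: I(d2,64), G(d3,59), D(d2,54), A(d2,51), F(d1,33), B(d2,31), J(d1,25), E(d1,20), H(d1,18), C(d1,16)
I→slot 2; G→slot 3; D→slot 1; A skipped; F skipped; B skipped; J skipped; E skipped; H skipped; C skipped.
Profit = 54 + 64 + 59 = 177

177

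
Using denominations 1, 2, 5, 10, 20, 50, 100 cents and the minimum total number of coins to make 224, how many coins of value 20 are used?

1

224 = 2×100 + 1×20 + 2×2
Count of 20: 1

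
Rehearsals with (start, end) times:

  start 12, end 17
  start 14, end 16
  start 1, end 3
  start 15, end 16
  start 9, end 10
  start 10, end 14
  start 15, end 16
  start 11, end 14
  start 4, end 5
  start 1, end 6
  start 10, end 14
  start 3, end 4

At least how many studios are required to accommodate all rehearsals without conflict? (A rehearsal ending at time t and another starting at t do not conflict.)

4

Count concurrent intervals with a sweep; the peak is the room count.
starts: [1, 1, 3, 4, 9, 10, 10, 11, 12, 14, 15, 15]
ends:   [3, 4, 5, 6, 10, 14, 14, 14, 16, 16, 16, 17]
s1→1 s1→2 e3→1 s3→2 e4→1 s4→2 e5→1 e6→0 s9→1 e10→0 s10→1 s10→2 s11→3 s12→4  — peak 4.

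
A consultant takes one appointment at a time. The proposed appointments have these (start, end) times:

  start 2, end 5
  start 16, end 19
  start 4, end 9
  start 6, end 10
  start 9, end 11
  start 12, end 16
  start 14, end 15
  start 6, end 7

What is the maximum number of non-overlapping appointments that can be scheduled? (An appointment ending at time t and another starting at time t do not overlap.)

Order by finish time; keep every interval that doesn't clash with the previous kept one.
Sorted by end: (2,5)  (6,7)  (4,9)  (6,10)  (9,11)  (14,15)  (12,16)  (16,19)
take (2,5); take (6,7); take (9,11); take (14,15); take (16,19).
Selected 5 appointments.

5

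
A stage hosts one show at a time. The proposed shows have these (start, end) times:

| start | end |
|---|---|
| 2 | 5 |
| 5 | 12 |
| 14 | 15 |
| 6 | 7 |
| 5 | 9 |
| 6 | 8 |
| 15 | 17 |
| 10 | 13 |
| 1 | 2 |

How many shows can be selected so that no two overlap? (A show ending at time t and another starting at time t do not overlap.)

6

Sort by end time and greedily take each interval whose start is ≥ the last chosen end.
Sorted by end: (1,2)  (2,5)  (6,7)  (6,8)  (5,9)  (5,12)  (10,13)  (14,15)  (15,17)
take (1,2); take (2,5); take (6,7); take (10,13); take (14,15); take (15,17).
Selected 6 shows.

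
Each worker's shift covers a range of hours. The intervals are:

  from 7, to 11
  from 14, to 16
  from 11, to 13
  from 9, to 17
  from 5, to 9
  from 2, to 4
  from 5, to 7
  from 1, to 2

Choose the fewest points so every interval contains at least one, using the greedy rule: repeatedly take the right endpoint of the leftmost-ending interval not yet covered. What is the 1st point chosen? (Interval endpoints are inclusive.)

Sorted: [1,2] [2,4] [5,7] [5,9] [7,11] [11,13] [14,16] [9,17]
{[1,2],[2,4]} hit by 2; {[5,7],[5,9],[7,11]} hit by 7; {[11,13]} hit by 13; {[14,16],[9,17]} hit by 16.
Points: 2, 7, 13, 16 (4 total).

2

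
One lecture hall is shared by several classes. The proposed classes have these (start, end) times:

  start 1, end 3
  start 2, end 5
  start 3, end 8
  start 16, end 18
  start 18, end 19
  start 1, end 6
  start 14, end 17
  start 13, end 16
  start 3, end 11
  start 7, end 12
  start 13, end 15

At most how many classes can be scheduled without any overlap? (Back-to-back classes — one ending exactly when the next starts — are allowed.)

Greedy by earliest finish: after sorting by end time, pick each interval compatible with the last pick.
By end time: (1,3), (2,5), (1,6), (3,8), (3,11), (7,12), (13,15), (13,16), (14,17), (16,18), (18,19).
Pick (1,3); next start ≥ 3 → (3,8); next start ≥ 8 → (13,15); next start ≥ 15 → (16,18); next start ≥ 18 → (18,19).
Selected 5 classes.

5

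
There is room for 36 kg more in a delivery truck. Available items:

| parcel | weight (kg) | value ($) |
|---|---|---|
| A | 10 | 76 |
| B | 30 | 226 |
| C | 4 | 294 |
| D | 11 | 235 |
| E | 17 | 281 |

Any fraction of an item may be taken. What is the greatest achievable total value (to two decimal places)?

840.40

Greedy by value/weight ratio, highest first.
Order: C (294/4=73.50) > D (235/11=21.36) > E (281/17=16.53) > A (76/10=7.60) > B (226/30=7.53)
Fill: take C (4 @ 294) → take D (11 @ 235) → take E (17 @ 281) → take 4/10 of A → 30.40; 36/36 used.
Total value = 840.40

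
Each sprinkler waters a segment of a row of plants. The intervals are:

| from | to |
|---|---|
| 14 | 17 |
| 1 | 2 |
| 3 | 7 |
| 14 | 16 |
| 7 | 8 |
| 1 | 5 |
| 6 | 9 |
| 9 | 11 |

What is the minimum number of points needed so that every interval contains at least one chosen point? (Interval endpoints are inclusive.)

Sorted: [1,2] [1,5] [3,7] [7,8] [6,9] [9,11] [14,16] [14,17]
{[1,2],[1,5]} hit by 2; {[3,7],[7,8],[6,9]} hit by 7; {[9,11]} hit by 11; {[14,16],[14,17]} hit by 16.
Points: 2, 7, 11, 16 (4 total).

4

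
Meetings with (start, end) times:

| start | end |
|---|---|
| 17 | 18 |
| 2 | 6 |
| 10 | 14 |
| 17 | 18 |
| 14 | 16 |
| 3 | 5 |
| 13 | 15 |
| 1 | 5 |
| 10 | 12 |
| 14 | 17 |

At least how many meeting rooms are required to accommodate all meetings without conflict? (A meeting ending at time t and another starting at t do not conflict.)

Events (time:±→running): 1:+→1 2:+→2 3:+→3 … peak 3.

3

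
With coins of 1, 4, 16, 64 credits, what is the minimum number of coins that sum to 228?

Use the largest denomination that fits, subtract, and repeat.
228 = 3×64 + 2×16 + 1×4
Total coins = 3 + 2 + 1 = 6

6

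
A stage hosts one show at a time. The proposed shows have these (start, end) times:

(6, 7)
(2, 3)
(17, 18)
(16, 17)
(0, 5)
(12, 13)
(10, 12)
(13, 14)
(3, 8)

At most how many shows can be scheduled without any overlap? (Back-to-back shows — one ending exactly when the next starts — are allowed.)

Sorted by end: (2,3)  (0,5)  (6,7)  (3,8)  (10,12)  (12,13)  (13,14)  (16,17)  (17,18)
take (2,3); take (6,7); take (10,12); take (12,13); take (13,14); take (16,17); take (17,18).
Selected 7 shows.

7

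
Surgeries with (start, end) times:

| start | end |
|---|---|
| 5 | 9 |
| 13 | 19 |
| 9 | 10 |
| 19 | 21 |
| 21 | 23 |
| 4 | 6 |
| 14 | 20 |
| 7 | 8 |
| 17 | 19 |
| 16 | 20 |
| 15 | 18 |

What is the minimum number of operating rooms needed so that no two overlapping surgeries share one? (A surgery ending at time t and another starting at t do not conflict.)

The answer is the maximum number of intervals overlapping at any instant.
Events (time:±→running): 4:+→1 5:+→2 6:-→1 7:+→2 8:-→1 9:-→0 9:+→1 10:-→0 13:+→1 14:+→2 15:+→3 16:+→4 17:+→5 … peak 5.

5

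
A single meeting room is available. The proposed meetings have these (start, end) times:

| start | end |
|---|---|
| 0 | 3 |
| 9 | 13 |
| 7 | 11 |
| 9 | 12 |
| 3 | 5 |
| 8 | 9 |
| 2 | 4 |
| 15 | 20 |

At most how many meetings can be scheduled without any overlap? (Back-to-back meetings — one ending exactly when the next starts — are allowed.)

5

By end time: (0,3), (2,4), (3,5), (8,9), (7,11), (9,12), (9,13), (15,20).
Pick (0,3); next start ≥ 3 → (3,5); next start ≥ 5 → (8,9); next start ≥ 9 → (9,12); next start ≥ 12 → (15,20).
Selected 5 meetings.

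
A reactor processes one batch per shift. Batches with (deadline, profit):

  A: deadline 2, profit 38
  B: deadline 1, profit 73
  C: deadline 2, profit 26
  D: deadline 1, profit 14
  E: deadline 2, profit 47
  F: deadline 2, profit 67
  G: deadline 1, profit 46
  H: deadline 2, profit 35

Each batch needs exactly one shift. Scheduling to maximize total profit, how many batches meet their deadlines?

2

By profit: B(d1,73), F(d2,67), E(d2,47), G(d1,46), A(d2,38), H(d2,35), C(d2,26), D(d1,14)
B→slot 1; F→slot 2; E skipped; G skipped; A skipped; H skipped; C skipped; D skipped.
2 of 8 scheduled.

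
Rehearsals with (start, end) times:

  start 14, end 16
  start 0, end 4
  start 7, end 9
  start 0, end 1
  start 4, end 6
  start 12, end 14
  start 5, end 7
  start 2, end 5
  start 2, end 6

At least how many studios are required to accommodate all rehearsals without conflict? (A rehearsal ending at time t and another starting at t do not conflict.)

3

The answer is the maximum number of intervals overlapping at any instant.
starts: [0, 0, 2, 2, 4, 5, 7, 12, 14]
ends:   [1, 4, 5, 6, 6, 7, 9, 14, 16]
s0→1 s0→2 e1→1 s2→2 s2→3  — peak 3.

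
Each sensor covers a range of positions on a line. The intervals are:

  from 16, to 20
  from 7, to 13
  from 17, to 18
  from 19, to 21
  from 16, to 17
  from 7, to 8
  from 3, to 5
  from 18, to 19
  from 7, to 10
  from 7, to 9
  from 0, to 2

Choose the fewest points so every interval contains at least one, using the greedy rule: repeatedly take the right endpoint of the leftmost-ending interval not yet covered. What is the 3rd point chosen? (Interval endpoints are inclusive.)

Sorted: [0,2] [3,5] [7,8] [7,9] [7,10] [7,13] [16,17] [17,18] [18,19] [16,20] [19,21]
{[0,2]} hit by 2; {[3,5]} hit by 5; {[7,8],[7,9],[7,10],[7,13]} hit by 8; {[16,17],[17,18]} hit by 17; {[18,19],[16,20],[19,21]} hit by 19.
Points: 2, 5, 8, 17, 19 (5 total).

8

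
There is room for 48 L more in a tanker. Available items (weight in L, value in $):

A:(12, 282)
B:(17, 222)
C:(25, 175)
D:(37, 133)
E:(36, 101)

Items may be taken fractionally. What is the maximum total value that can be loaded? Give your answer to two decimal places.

Order: A (282/12=23.50) > B (222/17=13.06) > C (175/25=7.00) > D (133/37=3.59) > E (101/36=2.81)
Fill: take A (12 @ 282) → take B (17 @ 222) → take 19/25 of C → 133.00; 48/48 used.
Total value = 637.00

637.00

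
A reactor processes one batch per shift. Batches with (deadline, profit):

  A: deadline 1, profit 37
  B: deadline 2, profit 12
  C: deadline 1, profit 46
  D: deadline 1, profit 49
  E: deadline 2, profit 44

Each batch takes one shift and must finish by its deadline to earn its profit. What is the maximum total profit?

93

Take jobs in profit order; each goes to the latest open slot no later than its deadline.
By profit: D(d1,49), C(d1,46), E(d2,44), A(d1,37), B(d2,12)
D→slot 1; C skipped; E→slot 2; A skipped; B skipped.
Profit = 49 + 44 = 93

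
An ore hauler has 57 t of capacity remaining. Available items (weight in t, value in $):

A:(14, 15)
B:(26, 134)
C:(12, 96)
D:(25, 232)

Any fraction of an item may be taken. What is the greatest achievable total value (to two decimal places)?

431.08

Sort by value per unit weight and fill in that order.
Order: D (232/25=9.28) > C (96/12=8.00) > B (134/26=5.15) > A (15/14=1.07)
Fill: take D (25 @ 232) → take C (12 @ 96) → take 20/26 of B → 103.08; 57/57 used.
Total value = 431.08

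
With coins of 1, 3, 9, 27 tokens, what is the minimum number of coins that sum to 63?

Use the largest denomination that fits, subtract, and repeat.
63 − 2×27→9 − 1×9→0
Total coins = 2 + 1 = 3

3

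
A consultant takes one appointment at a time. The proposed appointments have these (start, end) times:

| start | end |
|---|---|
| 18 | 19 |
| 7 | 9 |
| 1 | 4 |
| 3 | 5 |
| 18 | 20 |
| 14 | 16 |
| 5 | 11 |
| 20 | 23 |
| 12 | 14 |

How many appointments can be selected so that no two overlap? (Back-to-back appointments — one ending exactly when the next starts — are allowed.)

6

Order by finish time; keep every interval that doesn't clash with the previous kept one.
Sorted by end: (1,4)  (3,5)  (7,9)  (5,11)  (12,14)  (14,16)  (18,19)  (18,20)  (20,23)
take (1,4); skip (3,5); take (7,9); take (12,14); take (14,16); take (18,19); take (20,23).
Selected 6 appointments.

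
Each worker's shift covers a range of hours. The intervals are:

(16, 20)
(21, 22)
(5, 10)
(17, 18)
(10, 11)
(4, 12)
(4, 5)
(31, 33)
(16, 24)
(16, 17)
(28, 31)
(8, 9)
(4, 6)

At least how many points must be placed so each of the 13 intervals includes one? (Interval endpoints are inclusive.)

By right end: [4,5]  [4,6]  [8,9]  [5,10]  [10,11]  [4,12]  [16,17]  [17,18]  [16,20]  [21,22]  [16,24]  [28,31]  [31,33]
[4,5] uncovered → point at 5; [8,9] uncovered → point at 9; [10,11] uncovered → point at 11; [16,17] uncovered → point at 17; [21,22] uncovered → point at 22; [28,31] uncovered → point at 31.
Points: 5, 9, 11, 17, 22, 31 (6 total).

6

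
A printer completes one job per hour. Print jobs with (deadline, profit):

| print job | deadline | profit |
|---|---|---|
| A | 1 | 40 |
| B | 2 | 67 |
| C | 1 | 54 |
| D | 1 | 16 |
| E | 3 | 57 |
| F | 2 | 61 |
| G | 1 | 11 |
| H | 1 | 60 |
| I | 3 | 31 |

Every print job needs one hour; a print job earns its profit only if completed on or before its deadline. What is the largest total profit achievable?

185

Profit order: B=67 F=61 H=60 E=57 C=54 A=40 I=31 D=16 G=11
Assign: B→slot 2, F→slot 1, H skipped, E→slot 3, C skipped, A skipped, I skipped, D skipped, G skipped.
Slots: [1:F] [2:B] [3:E]
Profit = 61 + 67 + 57 = 185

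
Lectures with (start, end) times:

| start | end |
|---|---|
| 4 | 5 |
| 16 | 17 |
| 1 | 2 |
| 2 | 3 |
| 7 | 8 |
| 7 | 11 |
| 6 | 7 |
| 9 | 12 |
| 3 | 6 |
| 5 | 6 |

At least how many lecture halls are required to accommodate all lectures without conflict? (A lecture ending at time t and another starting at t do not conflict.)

Count concurrent intervals with a sweep; the peak is the room count.
Events (time:±→running): 1:+→1 2:-→0 2:+→1 3:-→0 3:+→1 4:+→2 … peak 2.

2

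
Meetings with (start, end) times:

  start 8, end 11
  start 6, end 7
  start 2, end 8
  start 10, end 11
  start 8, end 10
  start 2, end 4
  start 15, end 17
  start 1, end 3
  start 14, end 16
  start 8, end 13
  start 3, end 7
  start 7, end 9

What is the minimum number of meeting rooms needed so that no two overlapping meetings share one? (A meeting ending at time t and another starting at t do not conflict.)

Count concurrent intervals with a sweep; the peak is the room count.
Events (time:±→running): 1:+→1 2:+→2 2:+→3 3:-→2 3:+→3 4:-→2 6:+→3 7:-→2 7:-→1 7:+→2 8:-→1 8:+→2 8:+→3 8:+→4 … peak 4.

4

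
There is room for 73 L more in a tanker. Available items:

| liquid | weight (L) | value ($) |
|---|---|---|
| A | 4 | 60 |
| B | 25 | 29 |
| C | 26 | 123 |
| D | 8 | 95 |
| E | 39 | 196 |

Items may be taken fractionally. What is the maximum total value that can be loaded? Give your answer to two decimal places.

455.08

Order: A (60/4=15.00) > D (95/8=11.88) > E (196/39=5.03) > C (123/26=4.73) > B (29/25=1.16)
Fill: take A (4 @ 60) → take D (8 @ 95) → take E (39 @ 196) → take 22/26 of C → 104.08; 73/73 used.
Total value = 455.08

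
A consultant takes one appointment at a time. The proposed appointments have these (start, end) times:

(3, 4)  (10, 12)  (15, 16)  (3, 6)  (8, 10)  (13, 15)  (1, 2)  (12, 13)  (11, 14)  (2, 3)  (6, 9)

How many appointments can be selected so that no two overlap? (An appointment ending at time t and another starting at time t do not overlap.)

Order by finish time; keep every interval that doesn't clash with the previous kept one.
Sorted by end: (1,2)  (2,3)  (3,4)  (3,6)  (6,9)  (8,10)  (10,12)  (12,13)  (11,14)  (13,15)  (15,16)
take (1,2); take (2,3); take (3,4); take (6,9); take (10,12); take (12,13); skip (11,14); take (13,15); take (15,16).
Selected 8 appointments.

8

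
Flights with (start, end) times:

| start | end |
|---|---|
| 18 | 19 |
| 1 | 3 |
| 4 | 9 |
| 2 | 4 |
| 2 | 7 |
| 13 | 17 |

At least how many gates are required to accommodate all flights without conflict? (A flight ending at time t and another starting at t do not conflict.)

Events (time:±→running): 1:+→1 2:+→2 2:+→3 … peak 3.

3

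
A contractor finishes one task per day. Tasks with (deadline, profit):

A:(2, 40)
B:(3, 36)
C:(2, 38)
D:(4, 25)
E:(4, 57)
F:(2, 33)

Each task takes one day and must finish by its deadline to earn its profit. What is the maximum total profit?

Sort by profit descending; place each in the latest free slot ≤ its deadline.
Profit order: E=57 A=40 C=38 B=36 F=33 D=25
Assign: E→slot 4, A→slot 2, C→slot 1, B→slot 3, F skipped, D skipped.
Slots: [1:C] [2:A] [3:B] [4:E]
Profit = 38 + 40 + 36 + 57 = 171

171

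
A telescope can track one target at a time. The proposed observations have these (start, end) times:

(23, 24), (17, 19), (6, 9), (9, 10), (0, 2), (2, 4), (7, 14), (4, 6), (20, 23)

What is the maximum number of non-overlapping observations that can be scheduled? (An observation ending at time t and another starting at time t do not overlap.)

8

Greedy by earliest finish: after sorting by end time, pick each interval compatible with the last pick.
By end time: (0,2), (2,4), (4,6), (6,9), (9,10), (7,14), (17,19), (20,23), (23,24).
Pick (0,2); next start ≥ 2 → (2,4); next start ≥ 4 → (4,6); next start ≥ 6 → (6,9); next start ≥ 9 → (9,10); next start ≥ 10 → (17,19); next start ≥ 19 → (20,23); next start ≥ 23 → (23,24).
Selected 8 observations.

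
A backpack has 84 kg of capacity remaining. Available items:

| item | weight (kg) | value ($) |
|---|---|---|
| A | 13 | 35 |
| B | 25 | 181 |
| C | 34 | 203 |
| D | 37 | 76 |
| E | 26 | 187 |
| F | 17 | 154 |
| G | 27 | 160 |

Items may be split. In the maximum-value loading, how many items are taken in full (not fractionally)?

3

Greedy by value/weight ratio, highest first.
Ratios (sorted): F 9.06, B 7.24, E 7.19, C 5.97, G 5.93, A 2.69, D 2.05
take F (17 @ 154); take B (25 @ 181); take E (26 @ 187); take 16/34 of C → 95.53. Capacity used 84/84.
3 item(s) taken whole; one partial (take 16/34 of C).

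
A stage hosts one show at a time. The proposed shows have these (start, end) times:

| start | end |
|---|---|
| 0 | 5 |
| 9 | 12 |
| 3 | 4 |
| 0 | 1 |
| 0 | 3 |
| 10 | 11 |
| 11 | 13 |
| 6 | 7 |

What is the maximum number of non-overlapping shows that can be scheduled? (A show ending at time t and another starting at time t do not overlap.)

5

By end time: (0,1), (0,3), (3,4), (0,5), (6,7), (10,11), (9,12), (11,13).
Pick (0,1); next start ≥ 1 → (3,4); next start ≥ 4 → (6,7); next start ≥ 7 → (10,11); next start ≥ 11 → (11,13).
Selected 5 shows.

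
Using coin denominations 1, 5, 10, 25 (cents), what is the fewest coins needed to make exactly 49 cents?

Greedy: take as many of the largest coin as possible, then repeat with the remainder.
49 = 1×25 + 2×10 + 4×1
Total coins = 1 + 2 + 4 = 7

7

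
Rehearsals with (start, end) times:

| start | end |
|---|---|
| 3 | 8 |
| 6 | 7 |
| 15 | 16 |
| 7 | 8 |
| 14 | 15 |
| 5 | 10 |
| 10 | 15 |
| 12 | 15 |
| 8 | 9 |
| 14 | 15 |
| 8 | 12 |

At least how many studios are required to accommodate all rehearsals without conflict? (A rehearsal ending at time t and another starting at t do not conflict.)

4

starts: [3, 5, 6, 7, 8, 8, 10, 12, 14, 14, 15]
ends:   [7, 8, 8, 9, 10, 12, 15, 15, 15, 15, 16]
s3→1 s5→2 s6→3 e7→2 s7→3 e8→2 e8→1 s8→2 s8→3 e9→2 e10→1 s10→2 e12→1 s12→2 s14→3 s14→4  — peak 4.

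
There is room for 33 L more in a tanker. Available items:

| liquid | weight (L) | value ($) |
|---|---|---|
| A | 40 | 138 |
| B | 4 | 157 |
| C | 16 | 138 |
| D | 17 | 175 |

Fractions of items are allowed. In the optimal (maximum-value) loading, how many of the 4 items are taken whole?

Greedy by value/weight ratio, highest first.
Order: B (157/4=39.25) > D (175/17=10.29) > C (138/16=8.62) > A (138/40=3.45)
Fill: take B (4 @ 157) → take D (17 @ 175) → take 12/16 of C → 103.50; 33/33 used.
2 item(s) taken whole; one partial (take 12/16 of C).

2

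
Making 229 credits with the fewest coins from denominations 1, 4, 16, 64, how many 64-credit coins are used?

3

Greedy: take as many of the largest coin as possible, then repeat with the remainder.
229 − 3×64→37 − 2×16→5 − 1×4→1 − 1×1→0
Count of 64: 3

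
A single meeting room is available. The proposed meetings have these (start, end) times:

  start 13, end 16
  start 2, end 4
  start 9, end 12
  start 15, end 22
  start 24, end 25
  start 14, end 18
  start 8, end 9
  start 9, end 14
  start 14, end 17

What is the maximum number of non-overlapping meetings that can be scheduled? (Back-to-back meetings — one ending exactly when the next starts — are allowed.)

Sort by end time and greedily take each interval whose start is ≥ the last chosen end.
Sorted by end: (2,4)  (8,9)  (9,12)  (9,14)  (13,16)  (14,17)  (14,18)  (15,22)  (24,25)
take (2,4); take (8,9); take (9,12); take (13,16); skip (15,22); take (24,25).
Selected 5 meetings.

5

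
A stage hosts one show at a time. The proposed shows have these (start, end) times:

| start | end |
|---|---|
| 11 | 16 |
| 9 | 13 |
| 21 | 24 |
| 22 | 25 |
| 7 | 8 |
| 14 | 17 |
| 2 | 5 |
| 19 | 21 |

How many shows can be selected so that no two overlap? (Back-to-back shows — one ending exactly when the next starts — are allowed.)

Order by finish time; keep every interval that doesn't clash with the previous kept one.
Sorted by end: (2,5)  (7,8)  (9,13)  (11,16)  (14,17)  (19,21)  (21,24)  (22,25)
take (2,5); take (7,8); take (9,13); skip (11,16); take (14,17); take (19,21); take (21,24).
Selected 6 shows.

6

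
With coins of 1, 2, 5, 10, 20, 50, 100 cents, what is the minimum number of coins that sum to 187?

6

Greedy: take as many of the largest coin as possible, then repeat with the remainder.
187 = 1×100 + 1×50 + 1×20 + 1×10 + 1×5 + 1×2
Total coins = 1 + 1 + 1 + 1 + 1 + 1 = 6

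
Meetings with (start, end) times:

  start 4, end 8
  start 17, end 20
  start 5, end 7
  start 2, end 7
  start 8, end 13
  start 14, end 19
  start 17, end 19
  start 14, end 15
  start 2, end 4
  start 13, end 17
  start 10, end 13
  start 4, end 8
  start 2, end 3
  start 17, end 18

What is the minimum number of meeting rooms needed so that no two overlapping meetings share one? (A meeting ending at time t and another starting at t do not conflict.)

Count concurrent intervals with a sweep; the peak is the room count.
starts: [2, 2, 2, 4, 4, 5, 8, 10, 13, 14, 14, 17, 17, 17]
ends:   [3, 4, 7, 7, 8, 8, 13, 13, 15, 17, 18, 19, 19, 20]
s2→1 s2→2 s2→3 e3→2 e4→1 s4→2 s4→3 s5→4  — peak 4.

4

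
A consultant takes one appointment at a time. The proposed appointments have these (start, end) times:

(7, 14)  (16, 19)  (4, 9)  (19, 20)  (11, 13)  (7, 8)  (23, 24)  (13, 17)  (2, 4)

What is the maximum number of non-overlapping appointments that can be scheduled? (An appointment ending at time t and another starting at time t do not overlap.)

Sort by end time and greedily take each interval whose start is ≥ the last chosen end.
By end time: (2,4), (7,8), (4,9), (11,13), (7,14), (13,17), (16,19), (19,20), (23,24).
Pick (2,4); next start ≥ 4 → (7,8); next start ≥ 8 → (11,13); next start ≥ 13 → (13,17); next start ≥ 17 → (19,20); next start ≥ 20 → (23,24).
Selected 6 appointments.

6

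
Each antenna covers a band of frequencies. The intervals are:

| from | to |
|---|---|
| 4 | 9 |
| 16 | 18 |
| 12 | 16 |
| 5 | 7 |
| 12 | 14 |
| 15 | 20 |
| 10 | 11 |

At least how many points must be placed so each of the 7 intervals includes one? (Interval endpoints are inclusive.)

Process intervals by earliest right end; each time one isn't hit yet, stab at its right endpoint.
By right end: [5,7]  [4,9]  [10,11]  [12,14]  [12,16]  [16,18]  [15,20]
[5,7] uncovered → point at 7; [10,11] uncovered → point at 11; [12,14] uncovered → point at 14; [16,18] uncovered → point at 18.
Points: 7, 11, 14, 18 (4 total).

4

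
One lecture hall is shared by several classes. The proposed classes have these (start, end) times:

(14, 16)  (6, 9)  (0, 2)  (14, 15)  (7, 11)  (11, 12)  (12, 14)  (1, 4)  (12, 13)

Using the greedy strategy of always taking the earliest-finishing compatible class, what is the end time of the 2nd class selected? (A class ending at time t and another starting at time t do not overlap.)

By end time: (0,2), (1,4), (6,9), (7,11), (11,12), (12,13), (12,14), (14,15), (14,16).
Pick (0,2); next start ≥ 2 → (6,9); next start ≥ 9 → (11,12); next start ≥ 12 → (12,13); next start ≥ 13 → (14,15).
Selected: (0,2) (6,9) (11,12) (12,13) (14,15)

9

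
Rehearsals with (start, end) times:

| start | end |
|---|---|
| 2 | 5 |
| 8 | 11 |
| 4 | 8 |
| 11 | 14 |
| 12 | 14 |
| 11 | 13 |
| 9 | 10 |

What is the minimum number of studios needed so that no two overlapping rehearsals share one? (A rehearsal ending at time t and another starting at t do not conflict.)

3

Events (time:±→running): 2:+→1 4:+→2 5:-→1 8:-→0 8:+→1 9:+→2 10:-→1 11:-→0 11:+→1 11:+→2 12:+→3 … peak 3.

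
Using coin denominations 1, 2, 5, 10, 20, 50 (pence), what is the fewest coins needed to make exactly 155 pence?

4

Greedy: take as many of the largest coin as possible, then repeat with the remainder.
155 − 3×50→5 − 1×5→0
Total coins = 3 + 1 = 4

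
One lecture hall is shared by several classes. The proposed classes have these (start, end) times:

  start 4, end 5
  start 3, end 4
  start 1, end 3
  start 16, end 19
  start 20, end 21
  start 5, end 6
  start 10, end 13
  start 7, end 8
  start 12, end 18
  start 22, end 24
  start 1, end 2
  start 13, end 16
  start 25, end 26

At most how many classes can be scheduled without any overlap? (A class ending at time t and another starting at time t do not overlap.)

Order by finish time; keep every interval that doesn't clash with the previous kept one.
By end time: (1,2), (1,3), (3,4), (4,5), (5,6), (7,8), (10,13), (13,16), (12,18), (16,19), (20,21), (22,24), (25,26).
Pick (1,2); next start ≥ 2 → (3,4); next start ≥ 4 → (4,5); next start ≥ 5 → (5,6); next start ≥ 6 → (7,8); next start ≥ 8 → (10,13); next start ≥ 13 → (13,16); next start ≥ 16 → (16,19); next start ≥ 19 → (20,21); next start ≥ 21 → (22,24); next start ≥ 24 → (25,26).
Selected 11 classes.

11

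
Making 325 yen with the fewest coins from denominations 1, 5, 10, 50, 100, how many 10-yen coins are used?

2

Greedy: take as many of the largest coin as possible, then repeat with the remainder.
325 − 3×100→25 − 2×10→5 − 1×5→0
Count of 10: 2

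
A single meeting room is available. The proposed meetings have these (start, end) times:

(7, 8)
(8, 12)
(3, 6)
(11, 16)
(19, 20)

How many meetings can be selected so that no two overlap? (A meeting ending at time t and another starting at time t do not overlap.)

By end time: (3,6), (7,8), (8,12), (11,16), (19,20).
Pick (3,6); next start ≥ 6 → (7,8); next start ≥ 8 → (8,12); next start ≥ 12 → (19,20).
Selected 4 meetings.

4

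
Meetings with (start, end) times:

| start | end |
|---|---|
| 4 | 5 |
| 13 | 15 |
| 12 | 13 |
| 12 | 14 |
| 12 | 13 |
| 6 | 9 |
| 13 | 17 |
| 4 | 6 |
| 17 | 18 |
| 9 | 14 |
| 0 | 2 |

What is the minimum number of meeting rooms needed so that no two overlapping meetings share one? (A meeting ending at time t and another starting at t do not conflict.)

4

starts: [0, 4, 4, 6, 9, 12, 12, 12, 13, 13, 17]
ends:   [2, 5, 6, 9, 13, 13, 14, 14, 15, 17, 18]
s0→1 e2→0 s4→1 s4→2 e5→1 e6→0 s6→1 e9→0 s9→1 s12→2 s12→3 s12→4  — peak 4.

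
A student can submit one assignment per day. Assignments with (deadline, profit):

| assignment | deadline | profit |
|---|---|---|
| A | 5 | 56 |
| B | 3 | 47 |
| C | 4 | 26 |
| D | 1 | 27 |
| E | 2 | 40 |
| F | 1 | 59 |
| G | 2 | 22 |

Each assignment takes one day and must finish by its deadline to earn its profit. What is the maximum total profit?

Sort by profit descending; place each in the latest free slot ≤ its deadline.
Profit order: F=59 A=56 B=47 E=40 D=27 C=26 G=22
Assign: F→slot 1, A→slot 5, B→slot 3, E→slot 2, D skipped, C→slot 4, G skipped.
Slots: [1:F] [2:E] [3:B] [4:C] [5:A]
Profit = 59 + 40 + 47 + 26 + 56 = 228

228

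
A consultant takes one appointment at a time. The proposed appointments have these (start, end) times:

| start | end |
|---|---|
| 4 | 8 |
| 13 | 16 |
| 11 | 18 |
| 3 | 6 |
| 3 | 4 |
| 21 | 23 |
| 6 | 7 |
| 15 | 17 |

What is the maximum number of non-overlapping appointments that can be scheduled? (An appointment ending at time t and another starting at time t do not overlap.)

4

Sort by end time and greedily take each interval whose start is ≥ the last chosen end.
Sorted by end: (3,4)  (3,6)  (6,7)  (4,8)  (13,16)  (15,17)  (11,18)  (21,23)
take (3,4); skip (3,6); take (6,7); take (13,16); take (21,23).
Selected 4 appointments.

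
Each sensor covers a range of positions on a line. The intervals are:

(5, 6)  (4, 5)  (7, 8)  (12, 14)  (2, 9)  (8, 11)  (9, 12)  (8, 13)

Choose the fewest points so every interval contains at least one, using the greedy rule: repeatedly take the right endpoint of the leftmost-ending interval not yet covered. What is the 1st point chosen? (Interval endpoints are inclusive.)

Sorted: [4,5] [5,6] [7,8] [2,9] [8,11] [9,12] [8,13] [12,14]
{[4,5],[5,6]} hit by 5; {[7,8],[2,9],[8,11]} hit by 8; {[9,12],[8,13],[12,14]} hit by 12.
Points: 5, 8, 12 (3 total).

5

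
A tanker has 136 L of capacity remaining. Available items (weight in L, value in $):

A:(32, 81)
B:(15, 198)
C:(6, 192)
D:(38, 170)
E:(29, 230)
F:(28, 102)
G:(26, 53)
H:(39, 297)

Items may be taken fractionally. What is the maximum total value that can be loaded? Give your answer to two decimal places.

1119.79

Ratios (sorted): C 32.00, B 13.20, E 7.93, H 7.62, D 4.47, F 3.64, A 2.53, G 2.04
take C (6 @ 192); take B (15 @ 198); take E (29 @ 230); take H (39 @ 297); take D (38 @ 170); take 9/28 of F → 32.79. Capacity used 136/136.
Total value = 1119.79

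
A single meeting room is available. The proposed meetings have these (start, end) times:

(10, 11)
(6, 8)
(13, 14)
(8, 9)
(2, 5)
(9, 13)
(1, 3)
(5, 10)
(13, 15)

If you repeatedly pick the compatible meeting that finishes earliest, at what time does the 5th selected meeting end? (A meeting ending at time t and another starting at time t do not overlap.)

Greedy by earliest finish: after sorting by end time, pick each interval compatible with the last pick.
Sorted by end: (1,3)  (2,5)  (6,8)  (8,9)  (5,10)  (10,11)  (9,13)  (13,14)  (13,15)
take (1,3); skip (2,5); take (6,8); take (8,9); take (10,11); skip (9,13); take (13,14).
Selected: (1,3) (6,8) (8,9) (10,11) (13,14)

14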